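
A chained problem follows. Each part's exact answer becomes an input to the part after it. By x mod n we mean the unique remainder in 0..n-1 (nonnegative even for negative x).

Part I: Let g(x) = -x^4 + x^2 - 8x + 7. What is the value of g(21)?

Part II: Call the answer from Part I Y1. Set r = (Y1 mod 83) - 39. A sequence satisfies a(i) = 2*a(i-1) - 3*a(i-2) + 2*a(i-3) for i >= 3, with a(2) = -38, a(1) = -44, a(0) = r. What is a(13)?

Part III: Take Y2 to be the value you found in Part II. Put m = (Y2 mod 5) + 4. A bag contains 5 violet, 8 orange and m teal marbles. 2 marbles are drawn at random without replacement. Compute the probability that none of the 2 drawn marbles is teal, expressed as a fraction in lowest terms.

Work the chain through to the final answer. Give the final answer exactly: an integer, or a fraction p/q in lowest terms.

39/68

Part I: -1*(21)^4 + 1*(21)^2 - 8*(21)^1 + 7 = (-194481) + (441) + (-168) + (7) = -194201; answer -194201
Part II: Y1 = -194201; r = -20; a(3) = 2*(-38) - 3*(-44) + 2*(-20) = 16; iterating: a(3)=16, a(4)=58, a(5)=-8, a(6)=-158, a(7)=-176, a(8)=106, a(9)=424, a(10)=178, a(11)=-704, a(12)=-1094, a(13)=280; answer 280
Part III: Y2 = 280; m = 4; total draws C(17,2) = 136; favorable C(13,2) = 78; P = 39/68; answer 39/68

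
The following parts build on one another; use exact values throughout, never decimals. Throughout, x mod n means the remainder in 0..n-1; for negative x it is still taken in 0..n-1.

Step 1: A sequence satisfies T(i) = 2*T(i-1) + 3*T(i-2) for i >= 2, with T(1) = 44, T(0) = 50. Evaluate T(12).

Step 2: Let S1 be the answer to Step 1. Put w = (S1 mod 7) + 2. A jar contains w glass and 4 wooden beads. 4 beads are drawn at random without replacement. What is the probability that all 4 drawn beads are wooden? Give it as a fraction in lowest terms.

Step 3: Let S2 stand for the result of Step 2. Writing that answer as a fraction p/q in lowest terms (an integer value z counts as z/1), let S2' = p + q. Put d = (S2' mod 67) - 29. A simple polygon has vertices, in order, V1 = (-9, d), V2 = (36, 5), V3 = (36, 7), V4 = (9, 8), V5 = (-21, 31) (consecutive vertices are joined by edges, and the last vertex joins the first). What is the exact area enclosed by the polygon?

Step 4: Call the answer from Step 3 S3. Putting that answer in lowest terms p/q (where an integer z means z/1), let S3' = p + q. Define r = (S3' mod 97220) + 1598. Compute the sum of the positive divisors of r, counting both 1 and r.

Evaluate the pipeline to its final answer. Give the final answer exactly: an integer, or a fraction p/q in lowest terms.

2180

Step 1: T(2) = 2*(44) + 3*(50) = 238; iterating: T(2)=238, T(3)=608, T(4)=1930, T(5)=5684, T(6)=17158, T(7)=51368, T(8)=154210, T(9)=462524, T(10)=1387678, T(11)=4162928, T(12)=12488890; answer 12488890
Step 2: S1 = 12488890; w = 3; total draws C(7,4) = 35; favorable C(4,4) = 1; P = 1/35; answer 1/35
Step 3: S2 = 1/35; threaded value p + q = 36; d = 7; cross terms: (-9*5 - 36*7)=-297, (36*7 - 36*5)=72, (36*8 - 9*7)=225, (9*31 - -21*8)=447, (-21*7 - -9*31)=132; twice the area = |579| = 579; area = 579/2; answer 579/2
Step 4: S3 = 579/2; threaded value p + q = 581; r = 2179; 2179 is prime, so its only divisors are 1 and 2179; sigma = 1 + 2179 = 2180; answer 2180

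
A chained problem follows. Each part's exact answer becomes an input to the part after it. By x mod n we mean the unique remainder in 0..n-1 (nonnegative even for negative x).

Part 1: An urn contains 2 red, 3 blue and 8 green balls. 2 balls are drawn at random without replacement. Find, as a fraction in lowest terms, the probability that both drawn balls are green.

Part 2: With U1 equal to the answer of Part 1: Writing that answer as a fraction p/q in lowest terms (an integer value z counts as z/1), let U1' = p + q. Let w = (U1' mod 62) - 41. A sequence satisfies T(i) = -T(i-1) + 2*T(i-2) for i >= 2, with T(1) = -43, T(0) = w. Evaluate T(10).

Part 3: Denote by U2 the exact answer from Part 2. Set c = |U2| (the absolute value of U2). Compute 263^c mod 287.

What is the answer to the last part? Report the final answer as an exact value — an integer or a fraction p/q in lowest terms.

Part 1: total draws C(13,2) = 78; favorable C(8,2) = 28; P = 14/39; answer 14/39
Part 2: U1 = 14/39; threaded value p + q = 53; w = 12; T(2) = -1*(-43) + 2*(12) = 67; iterating: T(2)=67, T(3)=-153, T(4)=287, T(5)=-593, T(6)=1167, T(7)=-2353, T(8)=4687, T(9)=-9393, T(10)=18767; answer 18767
Part 3: U2 = 18767; c = 18767; squarings mod 287: 263^1=263, 263^2=2, 263^4=4, 263^8=16, 263^16=256, 263^32=100, 263^64=242, 263^128=16, 263^256=256, 263^512=100, 263^1024=242, 263^2048=16, 263^4096=256, 263^8192=100, 263^16384=242; 263^18767 = 263^1 * 263^2 * 263^4 * 263^8 * 263^64 * 263^256 * 263^2048 * 263^16384 = 177 (mod 287); answer 177

177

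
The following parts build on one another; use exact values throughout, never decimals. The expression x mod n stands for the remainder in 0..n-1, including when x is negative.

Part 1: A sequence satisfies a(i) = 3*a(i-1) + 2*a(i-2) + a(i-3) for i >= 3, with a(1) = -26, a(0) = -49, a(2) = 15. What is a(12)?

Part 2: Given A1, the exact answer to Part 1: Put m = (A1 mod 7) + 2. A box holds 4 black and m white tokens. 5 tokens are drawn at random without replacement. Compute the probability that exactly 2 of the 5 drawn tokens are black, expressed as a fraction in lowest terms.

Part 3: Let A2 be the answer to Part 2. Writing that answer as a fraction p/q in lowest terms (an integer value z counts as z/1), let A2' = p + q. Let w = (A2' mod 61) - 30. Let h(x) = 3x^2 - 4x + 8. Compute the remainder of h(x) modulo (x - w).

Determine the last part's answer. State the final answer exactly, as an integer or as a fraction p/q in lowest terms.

7

Part 1: a(3) = 3*(15) + 2*(-26) + 1*(-49) = -56; iterating: a(3)=-56, a(4)=-164, a(5)=-589, a(6)=-2151, a(7)=-7795, a(8)=-28276, a(9)=-102569, a(10)=-372054, a(11)=-1349576, a(12)=-4895405; answer -4895405
Part 2: A1 = -4895405; m = 5; total draws C(9,5) = 126; favorable C(4,2)*C(5,3) = 60; P = 10/21; answer 10/21
Part 3: A2 = 10/21; threaded value p + q = 31; w = 1; remainder = value at the root: 3*(1)^2 - 4*(1)^1 + 8 = (3) + (-4) + (8) = 7; answer 7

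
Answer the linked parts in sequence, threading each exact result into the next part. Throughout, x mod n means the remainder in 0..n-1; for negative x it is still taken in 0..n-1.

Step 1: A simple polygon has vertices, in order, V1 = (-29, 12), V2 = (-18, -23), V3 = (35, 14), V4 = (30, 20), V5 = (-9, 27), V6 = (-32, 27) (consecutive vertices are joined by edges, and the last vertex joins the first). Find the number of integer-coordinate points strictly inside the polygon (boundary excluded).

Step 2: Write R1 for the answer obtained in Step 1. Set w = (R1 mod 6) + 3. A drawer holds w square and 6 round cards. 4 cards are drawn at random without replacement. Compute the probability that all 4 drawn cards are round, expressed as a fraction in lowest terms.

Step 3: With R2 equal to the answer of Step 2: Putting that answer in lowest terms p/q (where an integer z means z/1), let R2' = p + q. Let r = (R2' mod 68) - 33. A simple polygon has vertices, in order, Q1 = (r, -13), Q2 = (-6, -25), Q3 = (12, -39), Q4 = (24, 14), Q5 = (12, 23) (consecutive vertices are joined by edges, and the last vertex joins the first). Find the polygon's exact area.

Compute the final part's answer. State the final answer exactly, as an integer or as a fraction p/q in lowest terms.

1326

Step 1: cross terms: (-29*-23 - -18*12)=883, (-18*14 - 35*-23)=553, (35*20 - 30*14)=280, (30*27 - -9*20)=990, (-9*27 - -32*27)=621, (-32*12 - -29*27)=399; twice the area = |3726| = 3726; area = 1863; boundary points = 1 + 1 + 1 + 1 + 23 + 3 = 30; strictly interior points = area - boundary/2 + 1 = 1849; answer 1849
Step 2: R1 = 1849; w = 4; total draws C(10,4) = 210; favorable C(6,4) = 15; P = 1/14; answer 1/14
Step 3: R2 = 1/14; threaded value p + q = 15; r = -18; cross terms: (-18*-25 - -6*-13)=372, (-6*-39 - 12*-25)=534, (12*14 - 24*-39)=1104, (24*23 - 12*14)=384, (12*-13 - -18*23)=258; twice the area = |2652| = 2652; area = 1326; answer 1326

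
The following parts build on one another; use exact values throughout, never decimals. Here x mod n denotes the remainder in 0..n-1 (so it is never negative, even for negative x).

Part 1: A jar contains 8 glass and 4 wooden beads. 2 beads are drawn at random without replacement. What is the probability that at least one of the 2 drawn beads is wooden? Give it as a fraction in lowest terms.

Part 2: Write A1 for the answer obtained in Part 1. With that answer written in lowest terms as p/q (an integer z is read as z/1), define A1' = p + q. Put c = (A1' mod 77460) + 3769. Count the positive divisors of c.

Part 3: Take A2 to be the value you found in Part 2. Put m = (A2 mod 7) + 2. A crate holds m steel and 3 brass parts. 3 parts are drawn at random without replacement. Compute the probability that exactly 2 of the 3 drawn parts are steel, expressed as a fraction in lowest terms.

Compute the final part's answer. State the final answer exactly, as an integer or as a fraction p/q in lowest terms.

Part 1: total draws C(12,2) = 66; complement C(8,2) = 28; favorable 66 - 28 = 38; P = 19/33; answer 19/33
Part 2: A1 = 19/33; threaded value p + q = 52; c = 3821; 3821 is prime, so its only divisors are 1 and 3821; count = 2; answer 2
Part 3: A2 = 2; m = 4; total draws C(7,3) = 35; favorable C(4,2)*C(3,1) = 18; P = 18/35; answer 18/35

18/35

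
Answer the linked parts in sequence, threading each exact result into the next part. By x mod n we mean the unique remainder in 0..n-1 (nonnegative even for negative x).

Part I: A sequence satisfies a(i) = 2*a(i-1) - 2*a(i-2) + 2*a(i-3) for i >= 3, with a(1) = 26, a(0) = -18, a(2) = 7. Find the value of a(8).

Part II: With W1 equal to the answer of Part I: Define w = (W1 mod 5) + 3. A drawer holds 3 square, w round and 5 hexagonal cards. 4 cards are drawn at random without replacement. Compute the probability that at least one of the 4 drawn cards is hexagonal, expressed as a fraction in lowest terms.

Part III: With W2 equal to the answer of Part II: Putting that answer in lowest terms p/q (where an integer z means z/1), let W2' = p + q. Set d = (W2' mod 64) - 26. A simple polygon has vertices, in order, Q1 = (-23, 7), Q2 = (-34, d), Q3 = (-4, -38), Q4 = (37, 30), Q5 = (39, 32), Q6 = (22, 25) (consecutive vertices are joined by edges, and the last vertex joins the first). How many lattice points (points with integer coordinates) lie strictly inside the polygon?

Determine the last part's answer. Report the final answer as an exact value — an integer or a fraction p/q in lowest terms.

2039

Part I: a(3) = 2*(7) - 2*(26) + 2*(-18) = -74; iterating: a(3)=-74, a(4)=-110, a(5)=-58, a(6)=-44, a(7)=-192, a(8)=-412; answer -412
Part II: W1 = -412; w = 6; total draws C(14,4) = 1001; complement C(9,4) = 126; favorable 1001 - 126 = 875; P = 125/143; answer 125/143
Part III: W2 = 125/143; threaded value p + q = 268; d = -14; cross terms: (-23*-14 - -34*7)=560, (-34*-38 - -4*-14)=1236, (-4*30 - 37*-38)=1286, (37*32 - 39*30)=14, (39*25 - 22*32)=271, (22*7 - -23*25)=729; twice the area = |4096| = 4096; area = 2048; boundary points = 1 + 6 + 1 + 2 + 1 + 9 = 20; strictly interior points = area - boundary/2 + 1 = 2039; answer 2039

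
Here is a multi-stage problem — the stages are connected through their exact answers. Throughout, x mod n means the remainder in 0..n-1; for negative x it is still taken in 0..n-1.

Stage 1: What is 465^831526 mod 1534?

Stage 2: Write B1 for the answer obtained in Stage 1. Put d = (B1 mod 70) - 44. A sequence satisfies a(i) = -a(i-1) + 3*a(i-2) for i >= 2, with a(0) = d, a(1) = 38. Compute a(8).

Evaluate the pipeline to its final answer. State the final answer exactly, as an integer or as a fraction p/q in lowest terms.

-13193

Stage 1: squarings mod 1534: 465^1=465, 465^2=1465, 465^4=159, 465^8=737, 465^16=133, 465^32=815, 465^64=3, 465^128=9, 465^256=81, 465^512=425, 465^1024=1147, 465^2048=971, 465^4096=965, 465^8192=87, 465^16384=1433, 465^32768=997, 465^65536=1511, 465^131072=529, 465^262144=653, 465^524288=1491; 465^831526 = 465^2 * 465^4 * 465^32 * 465^4096 * 465^8192 * 465^32768 * 465^262144 * 465^524288 = 1147 (mod 1534); answer 1147
Stage 2: B1 = 1147; d = -17; a(2) = -1*(38) + 3*(-17) = -89; iterating: a(2)=-89, a(3)=203, a(4)=-470, a(5)=1079, a(6)=-2489, a(7)=5726, a(8)=-13193; answer -13193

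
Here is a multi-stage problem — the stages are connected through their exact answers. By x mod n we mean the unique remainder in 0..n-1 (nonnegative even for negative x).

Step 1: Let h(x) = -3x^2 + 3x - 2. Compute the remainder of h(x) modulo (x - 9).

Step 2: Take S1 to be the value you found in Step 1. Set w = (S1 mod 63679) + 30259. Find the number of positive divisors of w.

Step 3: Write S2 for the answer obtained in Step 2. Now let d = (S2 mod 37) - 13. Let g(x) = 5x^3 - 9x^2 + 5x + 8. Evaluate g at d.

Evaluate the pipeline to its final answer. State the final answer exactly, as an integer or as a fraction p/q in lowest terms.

Step 1: remainder = value at the root: -3*(9)^2 + 3*(9)^1 - 2 = (-243) + (27) + (-2) = -218; answer -218
Step 2: S1 = -218; w = 93720; 93720 = 2^3 * 3 * 5 * 11 * 71; number of divisors = (3+1) * (1+1) * (1+1) * (1+1) * (1+1) = 64; answer 64
Step 3: S2 = 64; d = 14; 5*(14)^3 - 9*(14)^2 + 5*(14)^1 + 8 = (13720) + (-1764) + (70) + (8) = 12034; answer 12034

12034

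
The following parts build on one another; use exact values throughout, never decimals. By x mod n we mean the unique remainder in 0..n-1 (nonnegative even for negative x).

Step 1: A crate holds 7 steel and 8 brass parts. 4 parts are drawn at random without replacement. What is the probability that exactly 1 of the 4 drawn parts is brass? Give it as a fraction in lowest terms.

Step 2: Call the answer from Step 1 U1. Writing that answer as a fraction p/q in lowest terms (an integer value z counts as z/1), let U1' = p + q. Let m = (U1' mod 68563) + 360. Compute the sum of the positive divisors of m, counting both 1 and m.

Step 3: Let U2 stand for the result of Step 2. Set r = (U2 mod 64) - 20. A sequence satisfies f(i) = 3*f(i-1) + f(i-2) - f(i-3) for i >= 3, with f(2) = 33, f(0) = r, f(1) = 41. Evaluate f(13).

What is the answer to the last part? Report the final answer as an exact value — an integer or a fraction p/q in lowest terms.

16618407

Step 1: total draws C(15,4) = 1365; favorable C(8,1)*C(7,3) = 280; P = 8/39; answer 8/39
Step 2: U1 = 8/39; threaded value p + q = 47; m = 407; 407 = 11 * 37; sigma = (1 + 11) * (1 + 37) = 12 * 38 = 456; answer 456
Step 3: U2 = 456; r = -12; f(3) = 3*(33) + 1*(41) - 1*(-12) = 152; iterating: f(3)=152, f(4)=448, f(5)=1463, f(6)=4685, f(7)=15070, f(8)=48432, f(9)=155681, f(10)=500405, f(11)=1608464, f(12)=5170116, f(13)=16618407; answer 16618407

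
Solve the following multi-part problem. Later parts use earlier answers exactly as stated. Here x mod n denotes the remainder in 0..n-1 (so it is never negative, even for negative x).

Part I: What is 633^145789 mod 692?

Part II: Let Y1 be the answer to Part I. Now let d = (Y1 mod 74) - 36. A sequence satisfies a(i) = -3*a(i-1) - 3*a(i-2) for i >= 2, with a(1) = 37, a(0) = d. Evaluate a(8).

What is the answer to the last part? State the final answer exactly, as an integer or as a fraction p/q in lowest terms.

3726

Part I: squarings mod 692: 633^1=633, 633^2=21, 633^4=441, 633^8=29, 633^16=149, 633^32=57, 633^64=481, 633^128=233, 633^256=313, 633^512=397, 633^1024=525, 633^2048=209, 633^4096=85, 633^8192=305, 633^16384=297, 633^32768=325, 633^65536=441, 633^131072=29; 633^145789 = 633^1 * 633^4 * 633^8 * 633^16 * 633^32 * 633^64 * 633^256 * 633^2048 * 633^4096 * 633^8192 * 633^131072 = 193 (mod 692); answer 193
Part II: Y1 = 193; d = 9; a(2) = -3*(37) - 3*(9) = -138; iterating: a(2)=-138, a(3)=303, a(4)=-495, a(5)=576, a(6)=-243, a(7)=-999, a(8)=3726; answer 3726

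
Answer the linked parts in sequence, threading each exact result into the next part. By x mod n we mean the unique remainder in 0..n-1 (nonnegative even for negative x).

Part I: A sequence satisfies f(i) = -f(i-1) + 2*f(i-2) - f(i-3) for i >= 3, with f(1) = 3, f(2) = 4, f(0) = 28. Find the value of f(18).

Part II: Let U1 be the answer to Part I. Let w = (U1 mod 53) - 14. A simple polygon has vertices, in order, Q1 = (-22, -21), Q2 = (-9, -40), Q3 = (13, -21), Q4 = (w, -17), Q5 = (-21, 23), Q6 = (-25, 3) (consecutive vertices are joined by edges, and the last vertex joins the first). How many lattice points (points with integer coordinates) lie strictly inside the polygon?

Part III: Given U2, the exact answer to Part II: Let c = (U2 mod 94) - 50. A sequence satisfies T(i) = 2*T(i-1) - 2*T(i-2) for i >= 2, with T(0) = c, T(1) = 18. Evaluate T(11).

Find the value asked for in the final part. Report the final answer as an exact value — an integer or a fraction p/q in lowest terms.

Part I: f(3) = -1*(4) + 2*(3) - 1*(28) = -26; iterating: f(3)=-26, f(4)=31, f(5)=-87, f(6)=175, f(7)=-380, f(8)=817, f(9)=-1752, f(10)=3766, f(11)=-8087, f(12)=17371, f(13)=-37311, f(14)=80140, f(15)=-172133, f(16)=369724, f(17)=-794130, f(18)=1705711; answer 1705711
Part II: U1 = 1705711; w = -2; cross terms: (-22*-40 - -9*-21)=691, (-9*-21 - 13*-40)=709, (13*-17 - -2*-21)=-263, (-2*23 - -21*-17)=-403, (-21*3 - -25*23)=512, (-25*-21 - -22*3)=591; twice the area = |1837| = 1837; area = 1837/2; boundary points = 1 + 1 + 1 + 1 + 4 + 3 = 11; strictly interior points = area - boundary/2 + 1 = 914; answer 914
Part III: U2 = 914; c = 18; T(2) = 2*(18) - 2*(18) = 0; iterating: T(2)=0, T(3)=-36, T(4)=-72, T(5)=-72, T(6)=0, T(7)=144, T(8)=288, T(9)=288, T(10)=0, T(11)=-576; answer -576

-576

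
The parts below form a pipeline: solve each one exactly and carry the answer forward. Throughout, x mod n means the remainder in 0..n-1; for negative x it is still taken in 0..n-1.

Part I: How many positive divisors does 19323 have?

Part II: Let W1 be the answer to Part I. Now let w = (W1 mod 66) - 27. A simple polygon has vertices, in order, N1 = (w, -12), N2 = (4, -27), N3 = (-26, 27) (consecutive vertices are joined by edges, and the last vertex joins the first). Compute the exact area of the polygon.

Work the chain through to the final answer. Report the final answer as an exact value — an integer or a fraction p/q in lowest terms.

Part I: 19323 = 3^2 * 19 * 113; number of divisors = (2+1) * (1+1) * (1+1) = 12; answer 12
Part II: W1 = 12; w = -15; cross terms: (-15*-27 - 4*-12)=453, (4*27 - -26*-27)=-594, (-26*-12 - -15*27)=717; twice the area = |576| = 576; area = 288; answer 288

288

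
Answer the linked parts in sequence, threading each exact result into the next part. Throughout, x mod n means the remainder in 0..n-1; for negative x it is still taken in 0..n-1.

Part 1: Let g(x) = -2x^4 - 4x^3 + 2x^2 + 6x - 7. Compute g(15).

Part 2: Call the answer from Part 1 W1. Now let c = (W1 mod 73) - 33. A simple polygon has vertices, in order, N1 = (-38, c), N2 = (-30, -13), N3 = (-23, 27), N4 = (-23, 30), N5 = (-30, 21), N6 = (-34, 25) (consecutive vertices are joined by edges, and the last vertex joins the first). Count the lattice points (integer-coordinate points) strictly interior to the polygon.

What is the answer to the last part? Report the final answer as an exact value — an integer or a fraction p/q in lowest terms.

Part 1: -2*(15)^4 - 4*(15)^3 + 2*(15)^2 + 6*(15)^1 - 7 = (-101250) + (-13500) + (450) + (90) + (-7) = -114217; answer -114217
Part 2: W1 = -114217; c = -5; cross terms: (-38*-13 - -30*-5)=344, (-30*27 - -23*-13)=-1109, (-23*30 - -23*27)=-69, (-23*21 - -30*30)=417, (-30*25 - -34*21)=-36, (-34*-5 - -38*25)=1120; twice the area = |667| = 667; area = 667/2; boundary points = 8 + 1 + 3 + 1 + 4 + 2 = 19; strictly interior points = area - boundary/2 + 1 = 325; answer 325

325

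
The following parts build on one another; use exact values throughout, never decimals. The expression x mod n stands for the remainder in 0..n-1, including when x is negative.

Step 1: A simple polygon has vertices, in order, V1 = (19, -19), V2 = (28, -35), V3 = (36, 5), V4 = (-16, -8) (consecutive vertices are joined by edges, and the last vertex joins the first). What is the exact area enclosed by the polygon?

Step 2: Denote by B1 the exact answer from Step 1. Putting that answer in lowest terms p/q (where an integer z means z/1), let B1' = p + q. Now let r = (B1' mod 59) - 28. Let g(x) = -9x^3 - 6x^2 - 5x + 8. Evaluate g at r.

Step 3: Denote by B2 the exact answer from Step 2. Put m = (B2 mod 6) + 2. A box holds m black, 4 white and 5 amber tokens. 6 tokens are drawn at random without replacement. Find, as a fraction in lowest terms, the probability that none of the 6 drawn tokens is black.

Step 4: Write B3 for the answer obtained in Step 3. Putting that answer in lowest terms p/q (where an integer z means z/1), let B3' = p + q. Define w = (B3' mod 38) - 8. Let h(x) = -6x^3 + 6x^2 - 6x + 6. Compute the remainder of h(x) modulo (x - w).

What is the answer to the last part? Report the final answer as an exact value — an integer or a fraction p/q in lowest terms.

Step 1: cross terms: (19*-35 - 28*-19)=-133, (28*5 - 36*-35)=1400, (36*-8 - -16*5)=-208, (-16*-19 - 19*-8)=456; twice the area = |1515| = 1515; area = 1515/2; answer 1515/2
Step 2: B1 = 1515/2; threaded value p + q = 1517; r = 14; -9*(14)^3 - 6*(14)^2 - 5*(14)^1 + 8 = (-24696) + (-1176) + (-70) + (8) = -25934; answer -25934
Step 3: B2 = -25934; m = 6; total draws C(15,6) = 5005; favorable C(9,6) = 84; P = 12/715; answer 12/715
Step 4: B3 = 12/715; threaded value p + q = 727; w = -3; remainder = value at the root: -6*(-3)^3 + 6*(-3)^2 - 6*(-3)^1 + 6 = (162) + (54) + (18) + (6) = 240; answer 240

240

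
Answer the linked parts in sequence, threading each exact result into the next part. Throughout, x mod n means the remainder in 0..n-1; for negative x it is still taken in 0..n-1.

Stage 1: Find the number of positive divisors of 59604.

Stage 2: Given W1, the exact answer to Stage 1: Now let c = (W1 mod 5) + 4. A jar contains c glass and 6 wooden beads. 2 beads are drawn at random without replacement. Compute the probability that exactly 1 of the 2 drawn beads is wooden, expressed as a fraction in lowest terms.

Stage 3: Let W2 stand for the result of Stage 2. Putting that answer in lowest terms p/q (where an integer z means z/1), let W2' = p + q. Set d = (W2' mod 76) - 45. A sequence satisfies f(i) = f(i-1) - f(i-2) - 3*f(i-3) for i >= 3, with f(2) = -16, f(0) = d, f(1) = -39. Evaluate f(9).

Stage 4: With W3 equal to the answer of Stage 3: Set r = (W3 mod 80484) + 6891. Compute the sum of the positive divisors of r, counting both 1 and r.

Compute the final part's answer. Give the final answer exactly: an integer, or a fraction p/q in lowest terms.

15792

Stage 1: 59604 = 2^2 * 3 * 4967; number of divisors = (2+1) * (1+1) * (1+1) = 12; answer 12
Stage 2: W1 = 12; c = 6; total draws C(12,2) = 66; favorable C(6,1)*C(6,1) = 36; P = 6/11; answer 6/11
Stage 3: W2 = 6/11; threaded value p + q = 17; d = -28; f(3) = 1*(-16) - 1*(-39) - 3*(-28) = 107; iterating: f(3)=107, f(4)=240, f(5)=181, f(6)=-380, f(7)=-1281, f(8)=-1444, f(9)=977; answer 977
Stage 4: W3 = 977; r = 7868; 7868 = 2^2 * 7 * 281; sigma = (1 + 2 + 4) * (1 + 7) * (1 + 281) = 7 * 8 * 282 = 15792; answer 15792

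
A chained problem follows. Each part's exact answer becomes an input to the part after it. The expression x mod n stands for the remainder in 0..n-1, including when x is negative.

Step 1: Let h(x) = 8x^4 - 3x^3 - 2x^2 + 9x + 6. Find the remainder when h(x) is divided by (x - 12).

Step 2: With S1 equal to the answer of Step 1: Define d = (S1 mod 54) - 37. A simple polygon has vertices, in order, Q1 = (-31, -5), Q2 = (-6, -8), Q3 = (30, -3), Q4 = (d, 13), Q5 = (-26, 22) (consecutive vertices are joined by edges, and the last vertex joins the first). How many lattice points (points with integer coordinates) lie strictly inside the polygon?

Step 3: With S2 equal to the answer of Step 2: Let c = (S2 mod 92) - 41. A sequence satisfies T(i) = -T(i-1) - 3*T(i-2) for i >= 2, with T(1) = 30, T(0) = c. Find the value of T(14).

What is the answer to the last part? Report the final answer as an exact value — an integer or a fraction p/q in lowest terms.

Step 1: remainder = value at the root: 8*(12)^4 - 3*(12)^3 - 2*(12)^2 + 9*(12)^1 + 6 = (165888) + (-5184) + (-288) + (108) + (6) = 160530; answer 160530
Step 2: S1 = 160530; d = 5; cross terms: (-31*-8 - -6*-5)=218, (-6*-3 - 30*-8)=258, (30*13 - 5*-3)=405, (5*22 - -26*13)=448, (-26*-5 - -31*22)=812; twice the area = |2141| = 2141; area = 2141/2; boundary points = 1 + 1 + 1 + 1 + 1 = 5; strictly interior points = area - boundary/2 + 1 = 1069; answer 1069
Step 3: S2 = 1069; c = 16; T(2) = -1*(30) - 3*(16) = -78; iterating: T(2)=-78, T(3)=-12, T(4)=246, T(5)=-210, T(6)=-528, T(7)=1158, T(8)=426, T(9)=-3900, T(10)=2622, T(11)=9078, T(12)=-16944, T(13)=-10290, T(14)=61122; answer 61122

61122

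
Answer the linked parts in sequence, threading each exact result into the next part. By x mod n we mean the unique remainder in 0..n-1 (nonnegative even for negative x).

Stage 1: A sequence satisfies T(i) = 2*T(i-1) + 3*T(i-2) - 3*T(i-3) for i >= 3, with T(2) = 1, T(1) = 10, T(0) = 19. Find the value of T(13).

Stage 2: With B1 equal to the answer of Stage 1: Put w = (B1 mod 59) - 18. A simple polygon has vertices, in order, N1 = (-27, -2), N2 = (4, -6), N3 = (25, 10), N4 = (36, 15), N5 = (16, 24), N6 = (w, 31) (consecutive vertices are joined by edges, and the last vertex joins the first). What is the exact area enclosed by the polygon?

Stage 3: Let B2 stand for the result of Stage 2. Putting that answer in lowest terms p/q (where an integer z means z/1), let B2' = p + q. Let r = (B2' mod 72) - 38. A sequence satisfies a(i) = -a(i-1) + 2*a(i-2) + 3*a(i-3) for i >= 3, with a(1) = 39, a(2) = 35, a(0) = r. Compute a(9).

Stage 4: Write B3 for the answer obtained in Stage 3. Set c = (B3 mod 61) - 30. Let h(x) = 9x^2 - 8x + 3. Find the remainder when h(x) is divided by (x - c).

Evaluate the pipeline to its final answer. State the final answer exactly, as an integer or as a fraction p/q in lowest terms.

Stage 1: T(3) = 2*(1) + 3*(10) - 3*(19) = -25; iterating: T(3)=-25, T(4)=-77, T(5)=-232, T(6)=-620, T(7)=-1705, T(8)=-4574, T(9)=-12403, T(10)=-33413, T(11)=-90313, T(12)=-243656, T(13)=-658012; answer -658012
Stage 2: B1 = -658012; w = -3; cross terms: (-27*-6 - 4*-2)=170, (4*10 - 25*-6)=190, (25*15 - 36*10)=15, (36*24 - 16*15)=624, (16*31 - -3*24)=568, (-3*-2 - -27*31)=843; twice the area = |2410| = 2410; area = 1205; answer 1205
Stage 3: B2 = 1205; threaded value p + q = 1206; r = 16; a(3) = -1*(35) + 2*(39) + 3*(16) = 91; iterating: a(3)=91, a(4)=96, a(5)=191, a(6)=274, a(7)=396, a(8)=725, a(9)=889; answer 889
Stage 4: B3 = 889; c = 5; remainder = value at the root: 9*(5)^2 - 8*(5)^1 + 3 = (225) + (-40) + (3) = 188; answer 188

188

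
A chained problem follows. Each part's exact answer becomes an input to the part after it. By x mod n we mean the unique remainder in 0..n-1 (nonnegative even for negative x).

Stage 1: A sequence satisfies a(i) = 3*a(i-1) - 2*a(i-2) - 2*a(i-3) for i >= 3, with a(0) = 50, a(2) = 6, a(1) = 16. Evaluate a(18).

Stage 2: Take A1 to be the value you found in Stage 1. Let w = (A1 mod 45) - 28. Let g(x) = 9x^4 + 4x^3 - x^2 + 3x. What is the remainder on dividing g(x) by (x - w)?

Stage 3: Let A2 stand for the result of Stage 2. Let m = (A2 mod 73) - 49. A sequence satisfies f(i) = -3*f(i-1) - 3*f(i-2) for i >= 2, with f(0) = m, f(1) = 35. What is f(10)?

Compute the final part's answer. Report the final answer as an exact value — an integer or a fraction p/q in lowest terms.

16281

Stage 1: a(3) = 3*(6) - 2*(16) - 2*(50) = -114; iterating: a(3)=-114, a(4)=-386, a(5)=-942, a(6)=-1826, a(7)=-2822, a(8)=-2930, a(9)=506, a(10)=13022, a(11)=43914, a(12)=104686, a(13)=200186, a(14)=303358, a(15)=300330, a(16)=-106098, a(17)=-1525670, a(18)=-4965474; answer -4965474
Stage 2: A1 = -4965474; w = -22; remainder = value at the root: 9*(-22)^4 + 4*(-22)^3 - 1*(-22)^2 + 3*(-22)^1 = (2108304) + (-42592) + (-484) + (-66) = 2065162; answer 2065162
Stage 3: A2 = 2065162; m = 16; f(2) = -3*(35) - 3*(16) = -153; iterating: f(2)=-153, f(3)=354, f(4)=-603, f(5)=747, f(6)=-432, f(7)=-945, f(8)=4131, f(9)=-9558, f(10)=16281; answer 16281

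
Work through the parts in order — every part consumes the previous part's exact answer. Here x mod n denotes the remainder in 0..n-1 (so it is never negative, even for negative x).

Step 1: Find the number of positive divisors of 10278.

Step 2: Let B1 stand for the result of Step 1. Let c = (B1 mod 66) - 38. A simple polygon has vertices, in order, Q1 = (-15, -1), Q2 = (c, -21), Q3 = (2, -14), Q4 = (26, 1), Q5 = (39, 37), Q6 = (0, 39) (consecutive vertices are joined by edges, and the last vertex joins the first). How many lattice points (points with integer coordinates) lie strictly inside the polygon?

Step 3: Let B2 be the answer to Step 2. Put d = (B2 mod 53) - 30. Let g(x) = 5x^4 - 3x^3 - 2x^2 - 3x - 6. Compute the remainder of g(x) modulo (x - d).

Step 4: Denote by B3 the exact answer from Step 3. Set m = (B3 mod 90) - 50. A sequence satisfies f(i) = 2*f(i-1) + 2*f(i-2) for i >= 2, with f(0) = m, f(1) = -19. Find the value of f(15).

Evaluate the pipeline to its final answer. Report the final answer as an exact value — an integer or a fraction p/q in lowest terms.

Step 1: 10278 = 2 * 3^2 * 571; number of divisors = (1+1) * (2+1) * (1+1) = 12; answer 12
Step 2: B1 = 12; c = -26; cross terms: (-15*-21 - -26*-1)=289, (-26*-14 - 2*-21)=406, (2*1 - 26*-14)=366, (26*37 - 39*1)=923, (39*39 - 0*37)=1521, (0*-1 - -15*39)=585; twice the area = |4090| = 4090; area = 2045; boundary points = 1 + 7 + 3 + 1 + 1 + 5 = 18; strictly interior points = area - boundary/2 + 1 = 2037; answer 2037
Step 3: B2 = 2037; d = -7; remainder = value at the root: 5*(-7)^4 - 3*(-7)^3 - 2*(-7)^2 - 3*(-7)^1 - 6 = (12005) + (1029) + (-98) + (21) + (-6) = 12951; answer 12951
Step 4: B3 = 12951; m = 31; f(2) = 2*(-19) + 2*(31) = 24; iterating: f(2)=24, f(3)=10, f(4)=68, f(5)=156, f(6)=448, f(7)=1208, f(8)=3312, f(9)=9040, f(10)=24704, f(11)=67488, f(12)=184384, f(13)=503744, f(14)=1376256, f(15)=3760000; answer 3760000

3760000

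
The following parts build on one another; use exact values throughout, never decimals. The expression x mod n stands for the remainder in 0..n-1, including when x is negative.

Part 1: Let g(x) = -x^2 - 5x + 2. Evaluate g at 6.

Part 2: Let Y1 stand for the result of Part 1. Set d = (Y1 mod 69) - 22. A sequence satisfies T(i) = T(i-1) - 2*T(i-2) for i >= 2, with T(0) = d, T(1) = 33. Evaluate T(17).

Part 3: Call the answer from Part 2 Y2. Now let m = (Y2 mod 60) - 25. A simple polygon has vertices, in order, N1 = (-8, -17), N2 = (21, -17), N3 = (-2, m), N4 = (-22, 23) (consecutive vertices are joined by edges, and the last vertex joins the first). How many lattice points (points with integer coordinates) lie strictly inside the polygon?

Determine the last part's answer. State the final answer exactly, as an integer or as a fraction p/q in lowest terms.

900

Part 1: -1*(6)^2 - 5*(6)^1 + 2 = (-36) + (-30) + (2) = -64; answer -64
Part 2: Y1 = -64; d = -17; T(2) = 1*(33) - 2*(-17) = 67; iterating: T(2)=67, T(3)=1, T(4)=-133, T(5)=-135, T(6)=131, T(7)=401, T(8)=139, T(9)=-663, T(10)=-941, T(11)=385, T(12)=2267, T(13)=1497, T(14)=-3037, T(15)=-6031, T(16)=43, T(17)=12105; answer 12105
Part 3: Y2 = 12105; m = 20; cross terms: (-8*-17 - 21*-17)=493, (21*20 - -2*-17)=386, (-2*23 - -22*20)=394, (-22*-17 - -8*23)=558; twice the area = |1831| = 1831; area = 1831/2; boundary points = 29 + 1 + 1 + 2 = 33; strictly interior points = area - boundary/2 + 1 = 900; answer 900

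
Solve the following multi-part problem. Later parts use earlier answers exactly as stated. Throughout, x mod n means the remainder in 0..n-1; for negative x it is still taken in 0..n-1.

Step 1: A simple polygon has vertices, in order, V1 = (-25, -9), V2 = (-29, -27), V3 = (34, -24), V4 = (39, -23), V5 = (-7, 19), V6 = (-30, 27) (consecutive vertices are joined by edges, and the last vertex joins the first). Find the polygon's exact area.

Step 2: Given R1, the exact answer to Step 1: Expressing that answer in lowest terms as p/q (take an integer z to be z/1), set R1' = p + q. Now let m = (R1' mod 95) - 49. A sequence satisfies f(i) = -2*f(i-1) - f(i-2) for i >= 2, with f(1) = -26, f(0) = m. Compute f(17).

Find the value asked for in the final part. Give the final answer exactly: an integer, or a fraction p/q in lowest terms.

-426

Step 1: cross terms: (-25*-27 - -29*-9)=414, (-29*-24 - 34*-27)=1614, (34*-23 - 39*-24)=154, (39*19 - -7*-23)=580, (-7*27 - -30*19)=381, (-30*-9 - -25*27)=945; twice the area = |4088| = 4088; area = 2044; answer 2044
Step 2: R1 = 2044; threaded value p + q = 2045; m = 1; f(2) = -2*(-26) - 1*(1) = 51; iterating: f(2)=51, f(3)=-76, f(4)=101, f(5)=-126, f(6)=151, f(7)=-176, f(8)=201, f(9)=-226, f(10)=251, f(11)=-276, f(12)=301, f(13)=-326, f(14)=351, f(15)=-376, f(16)=401, f(17)=-426; answer -426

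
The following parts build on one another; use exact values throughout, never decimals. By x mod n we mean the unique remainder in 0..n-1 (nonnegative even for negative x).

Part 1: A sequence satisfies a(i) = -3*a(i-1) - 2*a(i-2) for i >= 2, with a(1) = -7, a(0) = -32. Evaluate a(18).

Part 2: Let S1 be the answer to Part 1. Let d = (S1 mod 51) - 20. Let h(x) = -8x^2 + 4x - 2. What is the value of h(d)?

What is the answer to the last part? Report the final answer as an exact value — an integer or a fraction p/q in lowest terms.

-1514

Part 1: a(2) = -3*(-7) - 2*(-32) = 85; iterating: a(2)=85, a(3)=-241, a(4)=553, a(5)=-1177, a(6)=2425, a(7)=-4921, a(8)=9913, a(9)=-19897, a(10)=39865, a(11)=-79801, a(12)=159673, a(13)=-319417, a(14)=638905, a(15)=-1277881, a(16)=2555833, a(17)=-5111737, a(18)=10223545; answer 10223545
Part 2: S1 = 10223545; d = 14; -8*(14)^2 + 4*(14)^1 - 2 = (-1568) + (56) + (-2) = -1514; answer -1514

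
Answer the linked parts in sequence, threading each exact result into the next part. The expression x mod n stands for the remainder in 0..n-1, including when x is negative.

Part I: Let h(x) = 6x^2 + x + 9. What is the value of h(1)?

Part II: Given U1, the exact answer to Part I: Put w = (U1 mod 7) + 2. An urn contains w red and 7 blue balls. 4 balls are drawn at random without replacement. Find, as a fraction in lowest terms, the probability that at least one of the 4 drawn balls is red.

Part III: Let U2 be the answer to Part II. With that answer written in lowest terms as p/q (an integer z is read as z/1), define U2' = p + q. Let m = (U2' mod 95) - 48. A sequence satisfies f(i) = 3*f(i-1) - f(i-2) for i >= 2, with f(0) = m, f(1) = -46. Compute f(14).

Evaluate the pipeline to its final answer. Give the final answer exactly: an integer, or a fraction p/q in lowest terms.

-12434232

Part I: 6*(1)^2 + 1*(1)^1 + 9 = (6) + (1) + (9) = 16; answer 16
Part II: U1 = 16; w = 4; total draws C(11,4) = 330; complement C(7,4) = 35; favorable 330 - 35 = 295; P = 59/66; answer 59/66
Part III: U2 = 59/66; threaded value p + q = 125; m = -18; f(2) = 3*(-46) - 1*(-18) = -120; iterating: f(2)=-120, f(3)=-314, f(4)=-822, f(5)=-2152, f(6)=-5634, f(7)=-14750, f(8)=-38616, f(9)=-101098, f(10)=-264678, f(11)=-692936, f(12)=-1814130, f(13)=-4749454, f(14)=-12434232; answer -12434232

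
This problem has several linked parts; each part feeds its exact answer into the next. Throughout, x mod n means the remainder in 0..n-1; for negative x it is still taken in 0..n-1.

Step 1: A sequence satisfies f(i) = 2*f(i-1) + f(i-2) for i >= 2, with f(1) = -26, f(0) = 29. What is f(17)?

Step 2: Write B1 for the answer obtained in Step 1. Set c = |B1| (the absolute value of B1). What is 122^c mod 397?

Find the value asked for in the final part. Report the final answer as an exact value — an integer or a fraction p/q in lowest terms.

Step 1: f(2) = 2*(-26) + 1*(29) = -23; iterating: f(2)=-23, f(3)=-72, f(4)=-167, f(5)=-406, f(6)=-979, f(7)=-2364, f(8)=-5707, f(9)=-13778, f(10)=-33263, f(11)=-80304, f(12)=-193871, f(13)=-468046, f(14)=-1129963, f(15)=-2727972, f(16)=-6585907, f(17)=-15899786; answer -15899786
Step 2: B1 = -15899786; c = 15899786; squarings mod 397: 122^1=122, 122^2=195, 122^4=310, 122^8=26, 122^16=279, 122^32=29, 122^64=47, 122^128=224, 122^256=154, 122^512=293, 122^1024=97, 122^2048=278, 122^4096=266, 122^8192=90, 122^16384=160, 122^32768=192, 122^65536=340, 122^131072=73, 122^262144=168, 122^524288=37, 122^1048576=178, 122^2097152=321, 122^4194304=218, 122^8388608=281; 122^15899786 = 122^2 * 122^8 * 122^128 * 122^1024 * 122^2048 * 122^4096 * 122^32768 * 122^131072 * 122^1048576 * 122^2097152 * 122^4194304 * 122^8388608 = 349 (mod 397); answer 349

349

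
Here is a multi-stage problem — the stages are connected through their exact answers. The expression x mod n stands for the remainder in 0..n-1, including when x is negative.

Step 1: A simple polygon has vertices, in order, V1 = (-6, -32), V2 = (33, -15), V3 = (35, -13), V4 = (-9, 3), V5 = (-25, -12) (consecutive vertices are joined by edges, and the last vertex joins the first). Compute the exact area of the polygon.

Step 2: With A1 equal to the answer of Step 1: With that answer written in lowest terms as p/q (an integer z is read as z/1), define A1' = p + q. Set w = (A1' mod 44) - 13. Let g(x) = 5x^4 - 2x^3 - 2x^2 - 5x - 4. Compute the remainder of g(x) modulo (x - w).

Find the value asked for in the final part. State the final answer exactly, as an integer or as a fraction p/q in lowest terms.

512474

Step 1: cross terms: (-6*-15 - 33*-32)=1146, (33*-13 - 35*-15)=96, (35*3 - -9*-13)=-12, (-9*-12 - -25*3)=183, (-25*-32 - -6*-12)=728; twice the area = |2141| = 2141; area = 2141/2; answer 2141/2
Step 2: A1 = 2141/2; threaded value p + q = 2143; w = 18; remainder = value at the root: 5*(18)^4 - 2*(18)^3 - 2*(18)^2 - 5*(18)^1 - 4 = (524880) + (-11664) + (-648) + (-90) + (-4) = 512474; answer 512474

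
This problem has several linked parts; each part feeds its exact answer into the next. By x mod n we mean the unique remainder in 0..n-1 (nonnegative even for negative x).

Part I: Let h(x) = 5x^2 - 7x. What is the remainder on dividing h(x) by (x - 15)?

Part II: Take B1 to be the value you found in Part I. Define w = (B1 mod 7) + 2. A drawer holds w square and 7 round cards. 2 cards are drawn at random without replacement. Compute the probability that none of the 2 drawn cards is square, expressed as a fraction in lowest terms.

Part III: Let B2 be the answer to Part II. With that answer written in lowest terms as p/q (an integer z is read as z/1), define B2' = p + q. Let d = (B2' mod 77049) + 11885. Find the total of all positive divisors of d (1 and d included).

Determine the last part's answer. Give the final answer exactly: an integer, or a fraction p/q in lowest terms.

15872

Part I: remainder = value at the root: 5*(15)^2 - 7*(15)^1 = (1125) + (-105) = 1020; answer 1020
Part II: B1 = 1020; w = 7; total draws C(14,2) = 91; favorable C(7,2) = 21; P = 3/13; answer 3/13
Part III: B2 = 3/13; threaded value p + q = 16; d = 11901; 11901 = 3 * 3967; sigma = (1 + 3) * (1 + 3967) = 4 * 3968 = 15872; answer 15872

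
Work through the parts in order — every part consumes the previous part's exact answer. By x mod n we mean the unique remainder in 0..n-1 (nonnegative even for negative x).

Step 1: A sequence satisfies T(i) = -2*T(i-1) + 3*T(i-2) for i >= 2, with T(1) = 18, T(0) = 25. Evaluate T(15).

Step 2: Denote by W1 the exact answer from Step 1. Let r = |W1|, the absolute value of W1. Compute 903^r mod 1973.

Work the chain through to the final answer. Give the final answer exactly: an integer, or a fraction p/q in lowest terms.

1430

Step 1: T(2) = -2*(18) + 3*(25) = 39; iterating: T(2)=39, T(3)=-24, T(4)=165, T(5)=-402, T(6)=1299, T(7)=-3804, T(8)=11505, T(9)=-34422, T(10)=103359, T(11)=-309984, T(12)=930045, T(13)=-2790042, T(14)=8370219, T(15)=-25110564; answer -25110564
Step 2: W1 = -25110564; r = 25110564; squarings mod 1973: 903^1=903, 903^2=560, 903^4=1866, 903^8=1584, 903^16=1373, 903^32=914, 903^64=817, 903^128=615, 903^256=1382, 903^512=60, 903^1024=1627, 903^2048=1336, 903^4096=1304, 903^8192=1663, 903^16384=1396, 903^32768=1465, 903^65536=1574, 903^131072=1361, 903^262144=1647, 903^524288=1707, 903^1048576=1701, 903^2097152=983, 903^4194304=1492, 903^8388608=520, 903^16777216=99; 903^25110564 = 903^4 * 903^32 * 903^2048 * 903^8192 * 903^65536 * 903^131072 * 903^262144 * 903^524288 * 903^1048576 * 903^2097152 * 903^4194304 * 903^16777216 = 1430 (mod 1973); answer 1430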